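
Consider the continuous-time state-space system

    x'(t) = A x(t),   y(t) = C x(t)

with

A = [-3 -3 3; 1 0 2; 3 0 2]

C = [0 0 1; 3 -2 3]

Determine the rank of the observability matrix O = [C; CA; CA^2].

3

CA = [[3, 0, 2], [-2, -9, 11]]
CA^2 = [[-3, -9, 13], [30, 6, -2]]
Observability matrix O = [C; CA; CA^2] = [[0, 0, 1], [3, -2, 3], [3, 0, 2], [-2, -9, 11], [-3, -9, 13], [30, 6, -2]]
Take the 3×3 submatrix of O formed by rows 1, 2, 3: [[0, 0, 1], [3, -2, 3], [3, 0, 2]]. Its determinant is 0·((-2)·2 - 3·0) - 0·(3·2 - 3·3) + 1·(3·0 - (-2)·3) = 0·(-4) - 0·(-3) + 1·6 = 6 ≠ 0.
So rank(O) ≥ 3; since O has 3 columns, rank(O) = 3.
rank(O) = 3 = n, so the pair (A, C) is completely observable.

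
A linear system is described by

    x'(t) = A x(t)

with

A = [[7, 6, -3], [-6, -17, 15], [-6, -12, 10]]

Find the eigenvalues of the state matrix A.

det(sI - A) = s^3 - (tr A)s^2 + (M11 + M22 + M33)s - det A, where Mii is the 2×2 principal minor of A obtained by deleting row i and column i.
tr A = 7 + (-17) + 10 = 0; M11 = (-17)·10 - 15·(-12) = -170 - (-180) = 10; M22 = 7·10 - (-3)·(-6) = 70 - 18 = 52; M33 = 7·(-17) - 6·(-6) = -119 - (-36) = -83; sum of minors = -21.
det A = 7·((-17)·10 - 15·(-12)) - 6·((-6)·10 - 15·(-6)) + (-3)·((-6)·(-12) - (-17)·(-6)) = 7·10 - 6·30 + (-3)·(-30) = -20.
So p(s) = det(sI - A) = s^3 - 21s + 20.
Rational-root test: any integer root divides 20. Testing small divisors, s = 1 works: p(1) = 1 + 0 + (-21) + 20 = 0, so (s - 1) is a factor.
Dividing, p(s) = (s - 1)(s^2 + s - 20).
Factor s^2 + s - 20: two numbers with sum -1 and product -20 are 4 and -5, so s^2 + s - 20 = (s - 4)(s + 5).
Hence p(s) = (s - 4) (s - 1) (s + 5), with roots -5, 1, 4.
At least one eigenvalue has non-negative real part, so the system is not asymptotically stable.

-5, 1, 4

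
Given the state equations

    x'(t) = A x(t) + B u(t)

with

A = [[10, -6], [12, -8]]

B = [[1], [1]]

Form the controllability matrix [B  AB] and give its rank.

AB = [[4], [4]]
Controllability matrix C = [B  AB] = [[1, 4], [1, 4]]
Every column of C is a scalar multiple of column 1 = [1, 1] (multipliers 1, 4), so the columns span a one-dimensional space.
C ≠ 0, hence rank(C) = 1.
rank(C) = 1 < n = 2, so the pair (A, B) is not completely controllable.

1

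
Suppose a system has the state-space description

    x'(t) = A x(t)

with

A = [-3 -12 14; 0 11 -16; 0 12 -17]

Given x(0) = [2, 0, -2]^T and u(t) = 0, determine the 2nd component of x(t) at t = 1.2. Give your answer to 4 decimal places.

2.3897

det(sI - A) = s^3 - (tr A)s^2 + (M11 + M22 + M33)s - det A, where Mii is the 2×2 principal minor of A obtained by deleting row i and column i.
tr A = (-3) + 11 + (-17) = -9; M11 = 11·(-17) - (-16)·12 = -187 - (-192) = 5; M22 = (-3)·(-17) - 14·0 = 51 - 0 = 51; M33 = (-3)·11 - (-12)·0 = -33 - 0 = -33; sum of minors = 23.
det A = (-3)·(11·(-17) - (-16)·12) - (-12)·(0·(-17) - (-16)·0) + 14·(0·12 - 11·0) = (-3)·5 - (-12)·0 + 14·0 = -15.
So p(s) = det(sI - A) = s^3 + 9s^2 + 23s + 15.
Rational-root test: any integer root divides 15. Testing small divisors, s = -1 works: p(-1) = -1 + 9 + (-23) + 15 = 0, so (s + 1) is a factor.
Dividing, p(s) = (s + 1)(s^2 + 8s + 15).
Factor s^2 + 8s + 15: two numbers with sum -8 and product 15 are -3 and -5, so s^2 + 8s + 15 = (s + 3)(s + 5).
Hence p(s) = (s + 1) (s + 3) (s + 5), with roots -5, -3, -1.
The eigenvalues -5, -3, -1 are distinct and real, so A is diagonalisable and x(t) = e^{At} x(0) = V diag(e^{λ_i t}) V^{-1} x(0), where the columns of V are the eigenvectors.
λ = -5: A - (-5)I = [[2, -12, 14], [0, 16, -16], [0, 12, -12]]. v must be orthogonal to every row; (row 1) × (row 2) = [-32, 32, 32], so take v_1 = [-1, 1, 1]^T.
λ = -3: A - (-3)I = [[0, -12, 14], [0, 14, -16], [0, 12, -14]]. v must be orthogonal to every row; (row 1) × (row 2) = [-4, 0, 0], so take v_2 = [1, 0, 0]^T.
λ = -1: A - (-1)I = [[-2, -12, 14], [0, 12, -16], [0, 12, -16]]. v must be orthogonal to every row; (row 1) × (row 2) = [24, -32, -24], so take v_3 = [3, -4, -3]^T.
V = [v_1 v_2 v_3] = [[-1, 1, 3], [1, 0, -4], [1, 0, -3]] has det V = -1, so V^{-1} = adj(V)/det V = [[0, -3, 4], [1, 0, 1], [0, -1, 1]].
Modal coordinates z(0) = V^{-1} x(0): 0·2 + (-3)·0 + 4·(-2) = -8; 1·2 + 0·0 + 1·(-2) = 0; 0·2 + (-1)·0 + 1·(-2) = -2; so z(0) = [-8, 0, -2]^T.
x_2(t) = Σ_i (v_i)_2 · z_i(0) · e^{λ_i t} (row 2 of V times the modal terms).
x_2(1.2) = 1·(-8)·e^{-5·1.2} + 0·0·e^{-3·1.2} + (-4)·(-2)·e^{-1·1.2} = (-8)·0.002479 + 0·0.027324 + 8·0.301194 = 2.3897.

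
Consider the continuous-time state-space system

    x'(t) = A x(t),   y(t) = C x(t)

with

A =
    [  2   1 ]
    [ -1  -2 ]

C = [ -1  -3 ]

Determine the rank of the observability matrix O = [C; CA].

CA = [[1, 5]]
Observability matrix O = [C; CA] = [[-1, -3], [1, 5]]
det(O) = (-1)·5 - (-3)·1 = -5 - (-3) = -2 ≠ 0, so rank(O) = 2.
rank(O) = 2 = n, so the pair (A, C) is completely observable.

2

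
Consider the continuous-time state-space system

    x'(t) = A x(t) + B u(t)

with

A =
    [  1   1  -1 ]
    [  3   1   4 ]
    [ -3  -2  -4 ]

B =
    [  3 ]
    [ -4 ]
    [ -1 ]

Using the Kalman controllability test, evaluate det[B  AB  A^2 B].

-137

AB = [[0], [1], [3]]
A^2B = [[-2], [13], [-14]]
Controllability matrix C = [B  AB  A^2B] = [[3, 0, -2], [-4, 1, 13], [-1, 3, -14]]
Expanding along the first row, det(C) = 3·(1·(-14) - 13·3) - 0·((-4)·(-14) - 13·(-1)) + (-2)·((-4)·3 - 1·(-1)) = 3·(-53) - 0·69 + (-2)·(-11) = -137
Since det(C) ≠ 0, rank(C) = 3 and the system is completely controllable.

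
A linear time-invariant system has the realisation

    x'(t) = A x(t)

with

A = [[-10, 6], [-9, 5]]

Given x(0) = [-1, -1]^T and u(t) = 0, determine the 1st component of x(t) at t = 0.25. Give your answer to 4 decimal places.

-0.3679

det(sI - A) = s^2 - (tr A)s + det A, with tr A = (-10) + 5 = -5 and det A = (-10)·5 - 6·(-9) = -50 - (-54) = 4.
So p(s) = det(sI - A) = s^2 + 5s + 4.
Factor s^2 + 5s + 4: two numbers with sum -5 and product 4 are -1 and -4, so s^2 + 5s + 4 = (s + 1)(s + 4).
Hence p(s) = (s + 1) (s + 4), with roots -4, -1.
The eigenvalues -4, -1 are distinct and real, so A is diagonalisable and x(t) = e^{At} x(0) = V diag(e^{λ_i t}) V^{-1} x(0), where the columns of V are the eigenvectors.
λ = -4: A - (-4)I = [[-6, 6], [-9, 9]]. Row 1 gives (-6)·v1 + 6·v2 = 0, so take v_1 = [1, 1]^T.
λ = -1: A - (-1)I = [[-9, 6], [-9, 6]]. Row 1 gives (-9)·v1 + 6·v2 = 0, so take v_2 = [-2, -3]^T.
V = [v_1 v_2] = [[1, -2], [1, -3]] has det V = -1, so V^{-1} = adj(V)/det V = [[3, -2], [1, -1]].
Modal coordinates z(0) = V^{-1} x(0): 3·(-1) + (-2)·(-1) = -1; 1·(-1) + (-1)·(-1) = 0; so z(0) = [-1, 0]^T.
x_1(t) = Σ_i (v_i)_1 · z_i(0) · e^{λ_i t} (row 1 of V times the modal terms).
x_1(0.25) = 1·(-1)·e^{-4·0.25} + (-2)·0·e^{-1·0.25} = (-1)·0.367879 + 0·0.778801 = -0.3679.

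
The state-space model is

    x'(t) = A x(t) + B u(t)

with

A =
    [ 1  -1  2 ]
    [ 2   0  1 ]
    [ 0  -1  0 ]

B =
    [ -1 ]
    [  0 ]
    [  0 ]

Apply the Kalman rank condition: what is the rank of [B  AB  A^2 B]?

AB = [[-1], [-2], [0]]
A^2B = [[1], [-2], [2]]
Controllability matrix C = [B  AB  A^2B] = [[-1, -1, 1], [0, -2, -2], [0, 0, 2]]
det(C) = (-1)·((-2)·2 - (-2)·0) - (-1)·(0·2 - (-2)·0) + 1·(0·0 - (-2)·0) = (-1)·(-4) - (-1)·0 + 1·0 = 4 ≠ 0, so rank(C) = 3.
rank(C) = 3 = n, so the pair (A, B) is completely controllable.

3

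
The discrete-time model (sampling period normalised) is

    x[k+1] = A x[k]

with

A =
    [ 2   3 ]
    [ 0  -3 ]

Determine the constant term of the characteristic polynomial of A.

For a 2×2 matrix, det(zI - A) = z^2 - (tr A)z + det A.
tr A = -1, det A = -6.
So p(z) = z^2 + z - 6.
The constant term is -6.

-6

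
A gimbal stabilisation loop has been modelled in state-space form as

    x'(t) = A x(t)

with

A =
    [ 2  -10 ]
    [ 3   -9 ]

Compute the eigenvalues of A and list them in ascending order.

det(sI - A) = s^2 - (tr A)s + det A, with tr A = 2 + (-9) = -7 and det A = 2·(-9) - (-10)·3 = -18 - (-30) = 12.
So p(s) = det(sI - A) = s^2 + 7s + 12.
Factor s^2 + 7s + 12: two numbers with sum -7 and product 12 are -3 and -4, so s^2 + 7s + 12 = (s + 3)(s + 4).
Hence p(s) = (s + 3) (s + 4), with roots -4, -3.
All eigenvalues have negative real part, so the system is asymptotically stable.

-4, -3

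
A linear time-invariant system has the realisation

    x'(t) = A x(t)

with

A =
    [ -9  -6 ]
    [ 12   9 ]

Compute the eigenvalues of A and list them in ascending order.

-3, 3

det(sI - A) = s^2 - (tr A)s + det A, with tr A = (-9) + 9 = 0 and det A = (-9)·9 - (-6)·12 = -81 - (-72) = -9.
So p(s) = det(sI - A) = s^2 - 9.
Factor s^2 - 9: two numbers with sum 0 and product -9 are 3 and -3, so s^2 - 9 = (s - 3)(s + 3).
Hence p(s) = (s - 3) (s + 3), with roots -3, 3.
At least one eigenvalue has non-negative real part, so the system is not asymptotically stable.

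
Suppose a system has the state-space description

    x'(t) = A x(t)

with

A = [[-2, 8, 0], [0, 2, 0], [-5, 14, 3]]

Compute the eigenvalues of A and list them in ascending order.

-2, 2, 3

det(sI - A) = s^3 - (tr A)s^2 + (M11 + M22 + M33)s - det A, where Mii is the 2×2 principal minor of A obtained by deleting row i and column i.
tr A = (-2) + 2 + 3 = 3; M11 = 2·3 - 0·14 = 6 - 0 = 6; M22 = (-2)·3 - 0·(-5) = -6 - 0 = -6; M33 = (-2)·2 - 8·0 = -4 - 0 = -4; sum of minors = -4.
det A = (-2)·(2·3 - 0·14) - 8·(0·3 - 0·(-5)) + 0·(0·14 - 2·(-5)) = (-2)·6 - 8·0 + 0·10 = -12.
So p(s) = det(sI - A) = s^3 - 3s^2 - 4s + 12.
Rational-root test: any integer root divides 12. Testing small divisors, s = -2 works: p(-2) = -8 + (-12) + 8 + 12 = 0, so (s + 2) is a factor.
Dividing, p(s) = (s + 2)(s^2 - 5s + 6).
Factor s^2 - 5s + 6: two numbers with sum 5 and product 6 are 3 and 2, so s^2 - 5s + 6 = (s - 3)(s - 2).
Hence p(s) = (s - 3) (s - 2) (s + 2), with roots -2, 2, 3.
At least one eigenvalue has non-negative real part, so the system is not asymptotically stable.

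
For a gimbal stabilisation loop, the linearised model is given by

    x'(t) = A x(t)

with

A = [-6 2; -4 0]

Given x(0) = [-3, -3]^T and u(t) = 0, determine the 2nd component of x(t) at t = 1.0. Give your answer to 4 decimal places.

det(sI - A) = s^2 - (tr A)s + det A, with tr A = (-6) + 0 = -6 and det A = (-6)·0 - 2·(-4) = 0 - (-8) = 8.
So p(s) = det(sI - A) = s^2 + 6s + 8.
Factor s^2 + 6s + 8: two numbers with sum -6 and product 8 are -2 and -4, so s^2 + 6s + 8 = (s + 2)(s + 4).
Hence p(s) = (s + 2) (s + 4), with roots -4, -2.
The eigenvalues -4, -2 are distinct and real, so A is diagonalisable and x(t) = e^{At} x(0) = V diag(e^{λ_i t}) V^{-1} x(0), where the columns of V are the eigenvectors.
λ = -4: A - (-4)I = [[-2, 2], [-4, 4]]. Row 1 gives (-2)·v1 + 2·v2 = 0, so take v_1 = [-1, -1]^T.
λ = -2: A - (-2)I = [[-4, 2], [-4, 2]]. Row 1 gives (-4)·v1 + 2·v2 = 0, so take v_2 = [1, 2]^T.
V = [v_1 v_2] = [[-1, 1], [-1, 2]] has det V = -1, so V^{-1} = adj(V)/det V = [[-2, 1], [-1, 1]].
Modal coordinates z(0) = V^{-1} x(0): (-2)·(-3) + 1·(-3) = 3; (-1)·(-3) + 1·(-3) = 0; so z(0) = [3, 0]^T.
x_2(t) = Σ_i (v_i)_2 · z_i(0) · e^{λ_i t} (row 2 of V times the modal terms).
x_2(1.0) = (-1)·3·e^{-4·1.0} + 2·0·e^{-2·1.0} = (-3)·0.018316 + 0·0.135335 = -0.0549.

-0.0549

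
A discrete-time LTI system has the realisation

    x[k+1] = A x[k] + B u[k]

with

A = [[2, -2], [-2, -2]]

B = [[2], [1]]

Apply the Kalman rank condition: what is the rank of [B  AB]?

AB = [[2], [-6]]
Controllability matrix C = [B  AB] = [[2, 2], [1, -6]]
det(C) = 2·(-6) - 2·1 = -12 - 2 = -14 ≠ 0, so rank(C) = 2.
rank(C) = 2 = n, so the pair (A, B) is completely controllable.

2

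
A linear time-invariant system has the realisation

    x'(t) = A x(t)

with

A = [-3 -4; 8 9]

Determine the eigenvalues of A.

1, 5

det(sI - A) = s^2 - (tr A)s + det A, with tr A = (-3) + 9 = 6 and det A = (-3)·9 - (-4)·8 = -27 - (-32) = 5.
So p(s) = det(sI - A) = s^2 - 6s + 5.
Factor s^2 - 6s + 5: two numbers with sum 6 and product 5 are 5 and 1, so s^2 - 6s + 5 = (s - 5)(s - 1).
Hence p(s) = (s - 5) (s - 1), with roots 1, 5.
At least one eigenvalue has non-negative real part, so the system is not asymptotically stable.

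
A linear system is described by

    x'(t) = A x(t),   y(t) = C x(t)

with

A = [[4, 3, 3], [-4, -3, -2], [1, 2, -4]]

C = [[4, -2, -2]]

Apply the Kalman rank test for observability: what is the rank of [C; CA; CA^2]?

CA = [[22, 14, 24]]
CA^2 = [[56, 72, -58]]
Observability matrix O = [C; CA; CA^2] = [[4, -2, -2], [22, 14, 24], [56, 72, -58]]
det(O) = 4·(14·(-58) - 24·72) - (-2)·(22·(-58) - 24·56) + (-2)·(22·72 - 14·56) = 4·(-2540) - (-2)·(-2620) + (-2)·800 = -17000 ≠ 0, so rank(O) = 3.
rank(O) = 3 = n, so the pair (A, C) is completely observable.

3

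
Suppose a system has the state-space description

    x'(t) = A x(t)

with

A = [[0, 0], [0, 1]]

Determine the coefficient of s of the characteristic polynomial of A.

-1

For a 2×2 matrix, det(sI - A) = s^2 - (tr A)s + det A.
tr A = 1, det A = 0.
So p(s) = s^2 - s.
The coefficient of s is -1.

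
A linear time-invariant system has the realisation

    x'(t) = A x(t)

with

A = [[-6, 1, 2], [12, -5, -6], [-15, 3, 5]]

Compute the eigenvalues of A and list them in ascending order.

-3, -2, -1

det(sI - A) = s^3 - (tr A)s^2 + (M11 + M22 + M33)s - det A, where Mii is the 2×2 principal minor of A obtained by deleting row i and column i.
tr A = (-6) + (-5) + 5 = -6; M11 = (-5)·5 - (-6)·3 = -25 - (-18) = -7; M22 = (-6)·5 - 2·(-15) = -30 - (-30) = 0; M33 = (-6)·(-5) - 1·12 = 30 - 12 = 18; sum of minors = 11.
det A = (-6)·((-5)·5 - (-6)·3) - 1·(12·5 - (-6)·(-15)) + 2·(12·3 - (-5)·(-15)) = (-6)·(-7) - 1·(-30) + 2·(-39) = -6.
So p(s) = det(sI - A) = s^3 + 6s^2 + 11s + 6.
Rational-root test: any integer root divides 6. Testing small divisors, s = -1 works: p(-1) = -1 + 6 + (-11) + 6 = 0, so (s + 1) is a factor.
Dividing, p(s) = (s + 1)(s^2 + 5s + 6).
Factor s^2 + 5s + 6: two numbers with sum -5 and product 6 are -2 and -3, so s^2 + 5s + 6 = (s + 2)(s + 3).
Hence p(s) = (s + 1) (s + 2) (s + 3), with roots -3, -2, -1.
All eigenvalues have negative real part, so the system is asymptotically stable.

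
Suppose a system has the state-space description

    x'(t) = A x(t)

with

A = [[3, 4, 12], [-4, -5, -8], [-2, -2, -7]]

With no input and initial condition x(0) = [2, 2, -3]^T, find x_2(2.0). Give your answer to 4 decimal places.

det(sI - A) = s^3 - (tr A)s^2 + (M11 + M22 + M33)s - det A, where Mii is the 2×2 principal minor of A obtained by deleting row i and column i.
tr A = 3 + (-5) + (-7) = -9; M11 = (-5)·(-7) - (-8)·(-2) = 35 - 16 = 19; M22 = 3·(-7) - 12·(-2) = -21 - (-24) = 3; M33 = 3·(-5) - 4·(-4) = -15 - (-16) = 1; sum of minors = 23.
det A = 3·((-5)·(-7) - (-8)·(-2)) - 4·((-4)·(-7) - (-8)·(-2)) + 12·((-4)·(-2) - (-5)·(-2)) = 3·19 - 4·12 + 12·(-2) = -15.
So p(s) = det(sI - A) = s^3 + 9s^2 + 23s + 15.
Rational-root test: any integer root divides 15. Testing small divisors, s = -1 works: p(-1) = -1 + 9 + (-23) + 15 = 0, so (s + 1) is a factor.
Dividing, p(s) = (s + 1)(s^2 + 8s + 15).
Factor s^2 + 8s + 15: two numbers with sum -8 and product 15 are -3 and -5, so s^2 + 8s + 15 = (s + 3)(s + 5).
Hence p(s) = (s + 1) (s + 3) (s + 5), with roots -5, -3, -1.
The eigenvalues -5, -3, -1 are distinct and real, so A is diagonalisable and x(t) = e^{At} x(0) = V diag(e^{λ_i t}) V^{-1} x(0), where the columns of V are the eigenvectors.
λ = -5: A - (-5)I = [[8, 4, 12], [-4, 0, -8], [-2, -2, -2]]. v must be orthogonal to every row; (row 1) × (row 2) = [-32, 16, 16], so take v_1 = [2, -1, -1]^T.
λ = -3: A - (-3)I = [[6, 4, 12], [-4, -2, -8], [-2, -2, -4]]. v must be orthogonal to every row; (row 1) × (row 2) = [-8, 0, 4], so take v_2 = [2, 0, -1]^T.
λ = -1: A - (-1)I = [[4, 4, 12], [-4, -4, -8], [-2, -2, -6]]. v must be orthogonal to every row; (row 1) × (row 2) = [16, -16, 0], so take v_3 = [-1, 1, 0]^T.
V = [v_1 v_2 v_3] = [[2, 2, -1], [-1, 0, 1], [-1, -1, 0]] has det V = -1, so V^{-1} = adj(V)/det V = [[-1, -1, -2], [1, 1, 1], [-1, 0, -2]].
Modal coordinates z(0) = V^{-1} x(0): (-1)·2 + (-1)·2 + (-2)·(-3) = 2; 1·2 + 1·2 + 1·(-3) = 1; (-1)·2 + 0·2 + (-2)·(-3) = 4; so z(0) = [2, 1, 4]^T.
x_2(t) = Σ_i (v_i)_2 · z_i(0) · e^{λ_i t} (row 2 of V times the modal terms).
x_2(2.0) = (-1)·2·e^{-5·2.0} + 0·1·e^{-3·2.0} + 1·4·e^{-1·2.0} = (-2)·0.000045 + 0·0.002479 + 4·0.135335 = 0.5413.

0.5413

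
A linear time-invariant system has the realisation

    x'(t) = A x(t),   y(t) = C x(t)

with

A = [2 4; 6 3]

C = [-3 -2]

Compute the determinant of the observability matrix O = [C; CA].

18

CA = [[-18, -18]]
Observability matrix O = [C; CA] = [[-3, -2], [-18, -18]]
det(O) = (-3)·(-18) - (-2)·(-18) = 54 - 36 = 18
Since det(O) ≠ 0, rank(O) = 2 and the system is completely observable.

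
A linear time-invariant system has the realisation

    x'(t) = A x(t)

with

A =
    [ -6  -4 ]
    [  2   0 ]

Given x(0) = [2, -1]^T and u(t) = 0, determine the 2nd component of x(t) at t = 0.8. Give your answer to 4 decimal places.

-0.0408

det(sI - A) = s^2 - (tr A)s + det A, with tr A = (-6) + 0 = -6 and det A = (-6)·0 - (-4)·2 = 0 - (-8) = 8.
So p(s) = det(sI - A) = s^2 + 6s + 8.
Factor s^2 + 6s + 8: two numbers with sum -6 and product 8 are -2 and -4, so s^2 + 6s + 8 = (s + 2)(s + 4).
Hence p(s) = (s + 2) (s + 4), with roots -4, -2.
The eigenvalues -4, -2 are distinct and real, so A is diagonalisable and x(t) = e^{At} x(0) = V diag(e^{λ_i t}) V^{-1} x(0), where the columns of V are the eigenvectors.
λ = -4: A - (-4)I = [[-2, -4], [2, 4]]. Row 1 gives (-2)·v1 + (-4)·v2 = 0, so take v_1 = [-2, 1]^T.
λ = -2: A - (-2)I = [[-4, -4], [2, 2]]. Row 1 gives (-4)·v1 + (-4)·v2 = 0, so take v_2 = [1, -1]^T.
V = [v_1 v_2] = [[-2, 1], [1, -1]] has det V = 1, so V^{-1} = adj(V)/det V = [[-1, -1], [-1, -2]].
Modal coordinates z(0) = V^{-1} x(0): (-1)·2 + (-1)·(-1) = -1; (-1)·2 + (-2)·(-1) = 0; so z(0) = [-1, 0]^T.
x_2(t) = Σ_i (v_i)_2 · z_i(0) · e^{λ_i t} (row 2 of V times the modal terms).
x_2(0.8) = 1·(-1)·e^{-4·0.8} + (-1)·0·e^{-2·0.8} = (-1)·0.040762 + 0·0.201897 = -0.0408.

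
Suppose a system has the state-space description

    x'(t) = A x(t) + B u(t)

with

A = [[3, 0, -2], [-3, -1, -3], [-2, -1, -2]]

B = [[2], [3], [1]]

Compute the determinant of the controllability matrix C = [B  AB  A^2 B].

AB = [[4], [-12], [-9]]
A^2B = [[30], [27], [22]]
Controllability matrix C = [B  AB  A^2B] = [[2, 4, 30], [3, -12, 27], [1, -9, 22]]
Expanding along the first row, det(C) = 2·((-12)·22 - 27·(-9)) - 4·(3·22 - 27·1) + 30·(3·(-9) - (-12)·1) = 2·(-21) - 4·39 + 30·(-15) = -648
Since det(C) ≠ 0, rank(C) = 3 and the system is completely controllable.

-648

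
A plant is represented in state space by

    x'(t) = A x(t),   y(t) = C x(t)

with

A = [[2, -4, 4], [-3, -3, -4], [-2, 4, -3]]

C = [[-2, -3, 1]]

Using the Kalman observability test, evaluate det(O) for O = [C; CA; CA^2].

3536

CA = [[3, 21, 1]]
CA^2 = [[-59, -71, -75]]
Observability matrix O = [C; CA; CA^2] = [[-2, -3, 1], [3, 21, 1], [-59, -71, -75]]
Expanding along the first row, det(O) = (-2)·(21·(-75) - 1·(-71)) - (-3)·(3·(-75) - 1·(-59)) + 1·(3·(-71) - 21·(-59)) = (-2)·(-1504) - (-3)·(-166) + 1·1026 = 3536
Since det(O) ≠ 0, rank(O) = 3 and the system is completely observable.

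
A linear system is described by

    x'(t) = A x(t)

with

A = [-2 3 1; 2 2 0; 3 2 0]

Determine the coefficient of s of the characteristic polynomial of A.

-13

Expand det(sI - A) for the 3×3 matrix.
p(s) = s^3 - 13s + 2.
(Check: constant term = det(-A) = (-1)^3 det A = 2; coefficient of s^2 = -tr A = 0.)
The coefficient of s is -13.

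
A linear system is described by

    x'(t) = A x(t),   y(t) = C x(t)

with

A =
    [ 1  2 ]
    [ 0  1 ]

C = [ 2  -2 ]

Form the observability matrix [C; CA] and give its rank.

CA = [[2, 2]]
Observability matrix O = [C; CA] = [[2, -2], [2, 2]]
det(O) = 2·2 - (-2)·2 = 4 - (-4) = 8 ≠ 0, so rank(O) = 2.
rank(O) = 2 = n, so the pair (A, C) is completely observable.

2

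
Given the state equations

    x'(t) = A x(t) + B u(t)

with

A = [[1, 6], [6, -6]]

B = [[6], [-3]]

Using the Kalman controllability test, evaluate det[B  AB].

AB = [[-12], [54]]
Controllability matrix C = [B  AB] = [[6, -12], [-3, 54]]
det(C) = 6·54 - (-12)·(-3) = 324 - 36 = 288
Since det(C) ≠ 0, rank(C) = 2 and the system is completely controllable.

288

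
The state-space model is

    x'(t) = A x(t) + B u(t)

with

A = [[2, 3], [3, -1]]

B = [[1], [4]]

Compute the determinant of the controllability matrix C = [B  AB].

AB = [[14], [-1]]
Controllability matrix C = [B  AB] = [[1, 14], [4, -1]]
det(C) = 1·(-1) - 14·4 = -1 - 56 = -57
Since det(C) ≠ 0, rank(C) = 2 and the system is completely controllable.

-57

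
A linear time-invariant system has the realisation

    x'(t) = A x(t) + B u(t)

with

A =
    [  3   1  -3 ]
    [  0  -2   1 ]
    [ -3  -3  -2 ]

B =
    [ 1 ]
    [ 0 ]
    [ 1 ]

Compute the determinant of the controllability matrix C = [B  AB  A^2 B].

-44

AB = [[0], [1], [-5]]
A^2B = [[16], [-7], [7]]
Controllability matrix C = [B  AB  A^2B] = [[1, 0, 16], [0, 1, -7], [1, -5, 7]]
Expanding along the first row, det(C) = 1·(1·7 - (-7)·(-5)) - 0·(0·7 - (-7)·1) + 16·(0·(-5) - 1·1) = 1·(-28) - 0·7 + 16·(-1) = -44
Since det(C) ≠ 0, rank(C) = 3 and the system is completely controllable.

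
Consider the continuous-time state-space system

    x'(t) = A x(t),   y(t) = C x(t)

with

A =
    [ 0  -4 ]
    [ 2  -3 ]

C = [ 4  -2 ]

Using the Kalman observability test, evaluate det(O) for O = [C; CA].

-48

CA = [[-4, -10]]
Observability matrix O = [C; CA] = [[4, -2], [-4, -10]]
det(O) = 4·(-10) - (-2)·(-4) = -40 - 8 = -48
Since det(O) ≠ 0, rank(O) = 2 and the system is completely observable.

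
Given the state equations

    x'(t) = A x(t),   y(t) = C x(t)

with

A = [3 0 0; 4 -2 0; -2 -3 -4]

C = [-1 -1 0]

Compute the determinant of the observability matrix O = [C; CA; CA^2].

0

CA = [[-7, 2, 0]]
CA^2 = [[-13, -4, 0]]
Observability matrix O = [C; CA; CA^2] = [[-1, -1, 0], [-7, 2, 0], [-13, -4, 0]]
Expanding along the first row, det(O) = (-1)·(2·0 - 0·(-4)) - (-1)·((-7)·0 - 0·(-13)) + 0·((-7)·(-4) - 2·(-13)) = (-1)·0 - (-1)·0 + 0·54 = 0
Since det(O) = 0, rank(O) < 3 and the system is not completely observable.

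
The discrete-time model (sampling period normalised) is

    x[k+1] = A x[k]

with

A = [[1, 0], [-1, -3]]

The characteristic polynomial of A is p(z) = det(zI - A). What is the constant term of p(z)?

For a 2×2 matrix, det(zI - A) = z^2 - (tr A)z + det A.
tr A = -2, det A = -3.
So p(z) = z^2 + 2z - 3.
The constant term is -3.

-3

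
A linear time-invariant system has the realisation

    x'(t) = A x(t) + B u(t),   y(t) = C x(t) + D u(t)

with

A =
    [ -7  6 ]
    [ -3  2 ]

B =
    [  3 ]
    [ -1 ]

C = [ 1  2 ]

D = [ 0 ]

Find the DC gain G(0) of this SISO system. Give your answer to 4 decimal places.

G(0) = C(-A)^{-1}B + D = -C A^{-1} B + D.
det A = 4, so A^{-1} = (1/4)·adj(A) = [[1/2, -3/2], [3/4, -7/4]]
A^{-1} B = [3, 4]^T
C A^{-1} B = 11
G(0) = D - C A^{-1} B = 0 - (11) = -11

-11.0000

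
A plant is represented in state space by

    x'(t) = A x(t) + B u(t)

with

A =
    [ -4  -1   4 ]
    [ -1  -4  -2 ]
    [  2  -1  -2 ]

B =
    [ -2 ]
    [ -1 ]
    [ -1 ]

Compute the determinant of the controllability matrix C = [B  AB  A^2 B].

-87

AB = [[5], [8], [-1]]
A^2B = [[-32], [-35], [4]]
Controllability matrix C = [B  AB  A^2B] = [[-2, 5, -32], [-1, 8, -35], [-1, -1, 4]]
Expanding along the first row, det(C) = (-2)·(8·4 - (-35)·(-1)) - 5·((-1)·4 - (-35)·(-1)) + (-32)·((-1)·(-1) - 8·(-1)) = (-2)·(-3) - 5·(-39) + (-32)·9 = -87
Since det(C) ≠ 0, rank(C) = 3 and the system is completely controllable.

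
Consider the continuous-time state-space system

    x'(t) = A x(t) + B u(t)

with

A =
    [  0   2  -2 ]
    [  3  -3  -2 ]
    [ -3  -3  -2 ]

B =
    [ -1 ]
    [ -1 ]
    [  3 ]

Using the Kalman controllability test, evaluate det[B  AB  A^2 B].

AB = [[-8], [-6], [0]]
A^2B = [[-12], [-6], [42]]
Controllability matrix C = [B  AB  A^2B] = [[-1, -8, -12], [-1, -6, -6], [3, 0, 42]]
Expanding along the first row, det(C) = (-1)·((-6)·42 - (-6)·0) - (-8)·((-1)·42 - (-6)·3) + (-12)·((-1)·0 - (-6)·3) = (-1)·(-252) - (-8)·(-24) + (-12)·18 = -156
Since det(C) ≠ 0, rank(C) = 3 and the system is completely controllable.

-156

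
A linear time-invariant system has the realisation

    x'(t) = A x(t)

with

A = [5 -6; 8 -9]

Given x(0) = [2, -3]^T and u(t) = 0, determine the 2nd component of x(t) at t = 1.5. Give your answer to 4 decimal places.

3.5710

det(sI - A) = s^2 - (tr A)s + det A, with tr A = 5 + (-9) = -4 and det A = 5·(-9) - (-6)·8 = -45 - (-48) = 3.
So p(s) = det(sI - A) = s^2 + 4s + 3.
Factor s^2 + 4s + 3: two numbers with sum -4 and product 3 are -1 and -3, so s^2 + 4s + 3 = (s + 1)(s + 3).
Hence p(s) = (s + 1) (s + 3), with roots -3, -1.
The eigenvalues -3, -1 are distinct and real, so A is diagonalisable and x(t) = e^{At} x(0) = V diag(e^{λ_i t}) V^{-1} x(0), where the columns of V are the eigenvectors.
λ = -3: A - (-3)I = [[8, -6], [8, -6]]. Row 1 gives 8·v1 + (-6)·v2 = 0, so take v_1 = [3, 4]^T.
λ = -1: A - (-1)I = [[6, -6], [8, -8]]. Row 1 gives 6·v1 + (-6)·v2 = 0, so take v_2 = [1, 1]^T.
V = [v_1 v_2] = [[3, 1], [4, 1]] has det V = -1, so V^{-1} = adj(V)/det V = [[-1, 1], [4, -3]].
Modal coordinates z(0) = V^{-1} x(0): (-1)·2 + 1·(-3) = -5; 4·2 + (-3)·(-3) = 17; so z(0) = [-5, 17]^T.
x_2(t) = Σ_i (v_i)_2 · z_i(0) · e^{λ_i t} (row 2 of V times the modal terms).
x_2(1.5) = 4·(-5)·e^{-3·1.5} + 1·17·e^{-1·1.5} = (-20)·0.011109 + 17·0.223130 = 3.5710.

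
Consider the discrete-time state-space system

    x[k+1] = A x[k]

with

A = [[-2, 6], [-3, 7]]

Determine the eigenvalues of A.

1, 4

det(zI - A) = z^2 - (tr A)z + det A, with tr A = (-2) + 7 = 5 and det A = (-2)·7 - 6·(-3) = -14 - (-18) = 4.
So p(z) = det(zI - A) = z^2 - 5z + 4.
Factor z^2 - 5z + 4: two numbers with sum 5 and product 4 are 4 and 1, so z^2 - 5z + 4 = (z - 4)(z - 1).
Hence p(z) = (z - 4) (z - 1), with roots 1, 4.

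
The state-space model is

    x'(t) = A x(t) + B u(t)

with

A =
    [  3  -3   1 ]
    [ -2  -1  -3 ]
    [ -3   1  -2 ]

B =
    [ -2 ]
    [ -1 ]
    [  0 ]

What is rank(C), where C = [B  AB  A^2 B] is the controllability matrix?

AB = [[-3], [5], [5]]
A^2B = [[-19], [-14], [4]]
Controllability matrix C = [B  AB  A^2B] = [[-2, -3, -19], [-1, 5, -14], [0, 5, 4]]
det(C) = (-2)·(5·4 - (-14)·5) - (-3)·((-1)·4 - (-14)·0) + (-19)·((-1)·5 - 5·0) = (-2)·90 - (-3)·(-4) + (-19)·(-5) = -97 ≠ 0, so rank(C) = 3.
rank(C) = 3 = n, so the pair (A, B) is completely controllable.

3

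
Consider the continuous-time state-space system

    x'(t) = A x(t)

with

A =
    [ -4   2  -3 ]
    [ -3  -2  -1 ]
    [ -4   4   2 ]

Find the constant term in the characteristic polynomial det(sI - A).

Expand det(sI - A) for the 3×3 matrix.
p(s) = s^3 + 4s^2 - 6s - 80.
(Check: constant term = det(-A) = (-1)^3 det A = -80; coefficient of s^2 = -tr A = 4.)
The constant term is -80.

-80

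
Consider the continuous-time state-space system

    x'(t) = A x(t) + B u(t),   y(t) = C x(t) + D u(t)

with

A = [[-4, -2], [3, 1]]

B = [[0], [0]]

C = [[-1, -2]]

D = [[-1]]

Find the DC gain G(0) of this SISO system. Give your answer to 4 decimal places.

-1.0000

G(0) = C(-A)^{-1}B + D = -C A^{-1} B + D.
det A = 2, so A^{-1} = (1/2)·adj(A) = [[1/2, 1], [-3/2, -2]]
A^{-1} B = [0, 0]^T
C A^{-1} B = 0
G(0) = D - C A^{-1} B = -1 - (0) = -1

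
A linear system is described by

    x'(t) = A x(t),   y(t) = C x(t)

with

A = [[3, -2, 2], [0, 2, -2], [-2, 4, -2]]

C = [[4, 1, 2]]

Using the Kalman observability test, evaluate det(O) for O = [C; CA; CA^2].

-72

CA = [[8, 2, 2]]
CA^2 = [[20, -4, 8]]
Observability matrix O = [C; CA; CA^2] = [[4, 1, 2], [8, 2, 2], [20, -4, 8]]
Expanding along the first row, det(O) = 4·(2·8 - 2·(-4)) - 1·(8·8 - 2·20) + 2·(8·(-4) - 2·20) = 4·24 - 1·24 + 2·(-72) = -72
Since det(O) ≠ 0, rank(O) = 3 and the system is completely observable.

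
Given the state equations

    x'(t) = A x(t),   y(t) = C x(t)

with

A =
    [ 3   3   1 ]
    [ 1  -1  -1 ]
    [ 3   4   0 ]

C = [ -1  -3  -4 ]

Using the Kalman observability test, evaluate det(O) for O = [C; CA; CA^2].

2336

CA = [[-18, -16, 2]]
CA^2 = [[-64, -30, -2]]
Observability matrix O = [C; CA; CA^2] = [[-1, -3, -4], [-18, -16, 2], [-64, -30, -2]]
Expanding along the first row, det(O) = (-1)·((-16)·(-2) - 2·(-30)) - (-3)·((-18)·(-2) - 2·(-64)) + (-4)·((-18)·(-30) - (-16)·(-64)) = (-1)·92 - (-3)·164 + (-4)·(-484) = 2336
Since det(O) ≠ 0, rank(O) = 3 and the system is completely observable.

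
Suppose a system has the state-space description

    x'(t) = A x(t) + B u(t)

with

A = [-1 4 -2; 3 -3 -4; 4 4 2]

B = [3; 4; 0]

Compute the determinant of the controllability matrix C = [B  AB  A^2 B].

-9552

AB = [[13], [-3], [28]]
A^2B = [[-81], [-64], [96]]
Controllability matrix C = [B  AB  A^2B] = [[3, 13, -81], [4, -3, -64], [0, 28, 96]]
Expanding along the first row, det(C) = 3·((-3)·96 - (-64)·28) - 13·(4·96 - (-64)·0) + (-81)·(4·28 - (-3)·0) = 3·1504 - 13·384 + (-81)·112 = -9552
Since det(C) ≠ 0, rank(C) = 3 and the system is completely controllable.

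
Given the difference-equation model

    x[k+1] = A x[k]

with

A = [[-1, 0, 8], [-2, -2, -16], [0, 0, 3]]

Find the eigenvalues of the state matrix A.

det(zI - A) = z^3 - (tr A)z^2 + (M11 + M22 + M33)z - det A, where Mii is the 2×2 principal minor of A obtained by deleting row i and column i.
tr A = (-1) + (-2) + 3 = 0; M11 = (-2)·3 - (-16)·0 = -6 - 0 = -6; M22 = (-1)·3 - 8·0 = -3 - 0 = -3; M33 = (-1)·(-2) - 0·(-2) = 2 - 0 = 2; sum of minors = -7.
det A = (-1)·((-2)·3 - (-16)·0) - 0·((-2)·3 - (-16)·0) + 8·((-2)·0 - (-2)·0) = (-1)·(-6) - 0·(-6) + 8·0 = 6.
So p(z) = det(zI - A) = z^3 - 7z - 6.
Rational-root test: any integer root divides -6. Testing small divisors, z = -1 works: p(-1) = -1 + 0 + 7 + (-6) = 0, so (z + 1) is a factor.
Dividing, p(z) = (z + 1)(z^2 - z - 6).
Factor z^2 - z - 6: two numbers with sum 1 and product -6 are 3 and -2, so z^2 - z - 6 = (z - 3)(z + 2).
Hence p(z) = (z - 3) (z + 1) (z + 2), with roots -2, -1, 3.

-2, -1, 3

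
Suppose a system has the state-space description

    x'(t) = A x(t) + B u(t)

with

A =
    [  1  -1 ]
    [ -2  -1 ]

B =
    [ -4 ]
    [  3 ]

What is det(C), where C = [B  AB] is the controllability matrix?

AB = [[-7], [5]]
Controllability matrix C = [B  AB] = [[-4, -7], [3, 5]]
det(C) = (-4)·5 - (-7)·3 = -20 - (-21) = 1
Since det(C) ≠ 0, rank(C) = 2 and the system is completely controllable.

1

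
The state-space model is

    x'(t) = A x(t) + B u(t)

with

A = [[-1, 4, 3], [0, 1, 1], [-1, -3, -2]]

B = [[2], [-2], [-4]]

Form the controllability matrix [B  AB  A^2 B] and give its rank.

AB = [[-22], [-6], [12]]
A^2B = [[34], [6], [16]]
Controllability matrix C = [B  AB  A^2B] = [[2, -22, 34], [-2, -6, 6], [-4, 12, 16]]
det(C) = 2·((-6)·16 - 6·12) - (-22)·((-2)·16 - 6·(-4)) + 34·((-2)·12 - (-6)·(-4)) = 2·(-168) - (-22)·(-8) + 34·(-48) = -2144 ≠ 0, so rank(C) = 3.
rank(C) = 3 = n, so the pair (A, B) is completely controllable.

3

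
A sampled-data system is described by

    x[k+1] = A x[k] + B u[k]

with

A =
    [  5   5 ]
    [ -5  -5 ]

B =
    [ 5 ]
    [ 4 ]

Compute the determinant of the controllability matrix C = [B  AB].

AB = [[45], [-45]]
Controllability matrix C = [B  AB] = [[5, 45], [4, -45]]
det(C) = 5·(-45) - 45·4 = -225 - 180 = -405
Since det(C) ≠ 0, rank(C) = 2 and the system is completely controllable.

-405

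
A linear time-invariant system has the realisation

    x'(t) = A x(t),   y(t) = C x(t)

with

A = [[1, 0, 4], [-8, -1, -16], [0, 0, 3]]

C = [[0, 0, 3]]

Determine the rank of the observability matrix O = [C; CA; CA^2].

1

CA = [[0, 0, 9]]
CA^2 = [[0, 0, 27]]
Observability matrix O = [C; CA; CA^2] = [[0, 0, 3], [0, 0, 9], [0, 0, 27]]
Every row of O is a scalar multiple of row 1 = [0, 0, 3] (multipliers 1, 3, 9), so the rows span a one-dimensional space.
O ≠ 0, hence rank(O) = 1.
rank(O) = 1 < n = 3, so the pair (A, C) is not completely observable.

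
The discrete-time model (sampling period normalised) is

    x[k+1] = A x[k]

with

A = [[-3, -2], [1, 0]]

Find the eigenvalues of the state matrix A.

-2, -1

det(zI - A) = z^2 - (tr A)z + det A, with tr A = (-3) + 0 = -3 and det A = (-3)·0 - (-2)·1 = 0 - (-2) = 2.
So p(z) = det(zI - A) = z^2 + 3z + 2.
Factor z^2 + 3z + 2: two numbers with sum -3 and product 2 are -1 and -2, so z^2 + 3z + 2 = (z + 1)(z + 2).
Hence p(z) = (z + 1) (z + 2), with roots -2, -1.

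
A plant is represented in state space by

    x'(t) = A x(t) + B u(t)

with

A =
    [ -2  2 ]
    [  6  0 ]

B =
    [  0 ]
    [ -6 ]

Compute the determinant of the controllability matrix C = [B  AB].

AB = [[-12], [0]]
Controllability matrix C = [B  AB] = [[0, -12], [-6, 0]]
det(C) = 0·0 - (-12)·(-6) = 0 - 72 = -72
Since det(C) ≠ 0, rank(C) = 2 and the system is completely controllable.

-72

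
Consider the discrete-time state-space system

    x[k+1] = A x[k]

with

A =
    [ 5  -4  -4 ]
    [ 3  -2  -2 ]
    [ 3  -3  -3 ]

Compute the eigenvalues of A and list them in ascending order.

det(zI - A) = z^3 - (tr A)z^2 + (M11 + M22 + M33)z - det A, where Mii is the 2×2 principal minor of A obtained by deleting row i and column i.
tr A = 5 + (-2) + (-3) = 0; M11 = (-2)·(-3) - (-2)·(-3) = 6 - 6 = 0; M22 = 5·(-3) - (-4)·3 = -15 - (-12) = -3; M33 = 5·(-2) - (-4)·3 = -10 - (-12) = 2; sum of minors = -1.
det A = 5·((-2)·(-3) - (-2)·(-3)) - (-4)·(3·(-3) - (-2)·3) + (-4)·(3·(-3) - (-2)·3) = 5·0 - (-4)·(-3) + (-4)·(-3) = 0.
So p(z) = det(zI - A) = z^3 - z.
The constant term is 0, so p(z) = z(z^2 - 1).
Factor z^2 - 1: two numbers with sum 0 and product -1 are 1 and -1, so z^2 - 1 = (z - 1)(z + 1).
Hence p(z) = z (z - 1) (z + 1), with roots -1, 0, 1.

-1, 0, 1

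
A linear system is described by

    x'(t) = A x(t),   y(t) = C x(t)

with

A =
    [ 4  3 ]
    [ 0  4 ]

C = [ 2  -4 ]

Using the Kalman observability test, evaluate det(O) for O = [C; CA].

CA = [[8, -10]]
Observability matrix O = [C; CA] = [[2, -4], [8, -10]]
det(O) = 2·(-10) - (-4)·8 = -20 - (-32) = 12
Since det(O) ≠ 0, rank(O) = 2 and the system is completely observable.

12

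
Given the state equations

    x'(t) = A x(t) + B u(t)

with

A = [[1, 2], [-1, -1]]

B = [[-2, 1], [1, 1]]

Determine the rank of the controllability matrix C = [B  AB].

2

AB = [[0, 3], [1, -2]]
Controllability matrix C = [B  AB] = [[-2, 1, 0, 3], [1, 1, 1, -2]]
Take the 2×2 submatrix of C formed by columns 1, 2: [[-2, 1], [1, 1]]. Its determinant is (-2)·1 - 1·1 = -2 - 1 = -3 ≠ 0.
So rank(C) ≥ 2; since C has 2 rows, rank(C) = 2.
rank(C) = 2 = n, so the pair (A, B) is completely controllable.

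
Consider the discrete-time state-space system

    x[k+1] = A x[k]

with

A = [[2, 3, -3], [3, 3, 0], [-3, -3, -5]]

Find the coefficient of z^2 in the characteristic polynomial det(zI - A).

0

Expand det(zI - A) for the 3×3 matrix.
p(z) = z^3 - 37z - 15.
(Check: constant term = det(-A) = (-1)^3 det A = -15; coefficient of z^2 = -tr A = 0.)
The coefficient of z^2 is 0.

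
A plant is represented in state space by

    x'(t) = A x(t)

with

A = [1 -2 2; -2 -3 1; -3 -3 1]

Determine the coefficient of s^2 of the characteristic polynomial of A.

Expand det(sI - A) for the 3×3 matrix.
p(s) = s^3 + s^2 + 4.
(Check: constant term = det(-A) = (-1)^3 det A = 4; coefficient of s^2 = -tr A = 1.)
The coefficient of s^2 is 1.

1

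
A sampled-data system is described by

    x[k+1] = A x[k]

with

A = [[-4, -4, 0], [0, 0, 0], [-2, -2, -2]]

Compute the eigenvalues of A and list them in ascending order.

det(zI - A) = z^3 - (tr A)z^2 + (M11 + M22 + M33)z - det A, where Mii is the 2×2 principal minor of A obtained by deleting row i and column i.
tr A = (-4) + 0 + (-2) = -6; M11 = 0·(-2) - 0·(-2) = 0 - 0 = 0; M22 = (-4)·(-2) - 0·(-2) = 8 - 0 = 8; M33 = (-4)·0 - (-4)·0 = 0 - 0 = 0; sum of minors = 8.
det A = (-4)·(0·(-2) - 0·(-2)) - (-4)·(0·(-2) - 0·(-2)) + 0·(0·(-2) - 0·(-2)) = (-4)·0 - (-4)·0 + 0·0 = 0.
So p(z) = det(zI - A) = z^3 + 6z^2 + 8z.
The constant term is 0, so p(z) = z(z^2 + 6z + 8).
Factor z^2 + 6z + 8: two numbers with sum -6 and product 8 are -2 and -4, so z^2 + 6z + 8 = (z + 2)(z + 4).
Hence p(z) = z (z + 2) (z + 4), with roots -4, -2, 0.

-4, -2, 0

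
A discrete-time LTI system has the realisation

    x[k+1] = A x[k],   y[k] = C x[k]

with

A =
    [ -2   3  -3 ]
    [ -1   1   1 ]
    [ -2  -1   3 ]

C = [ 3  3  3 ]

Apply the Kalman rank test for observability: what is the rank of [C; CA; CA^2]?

CA = [[-15, 9, 3]]
CA^2 = [[15, -39, 63]]
Observability matrix O = [C; CA; CA^2] = [[3, 3, 3], [-15, 9, 3], [15, -39, 63]]
det(O) = 3·(9·63 - 3·(-39)) - 3·((-15)·63 - 3·15) + 3·((-15)·(-39) - 9·15) = 3·684 - 3·(-990) + 3·450 = 6372 ≠ 0, so rank(O) = 3.
rank(O) = 3 = n, so the pair (A, C) is completely observable.

3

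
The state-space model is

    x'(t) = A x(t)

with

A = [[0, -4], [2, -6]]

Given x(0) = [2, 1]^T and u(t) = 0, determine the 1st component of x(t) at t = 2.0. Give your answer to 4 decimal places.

0.0366

det(sI - A) = s^2 - (tr A)s + det A, with tr A = 0 + (-6) = -6 and det A = 0·(-6) - (-4)·2 = 0 - (-8) = 8.
So p(s) = det(sI - A) = s^2 + 6s + 8.
Factor s^2 + 6s + 8: two numbers with sum -6 and product 8 are -2 and -4, so s^2 + 6s + 8 = (s + 2)(s + 4).
Hence p(s) = (s + 2) (s + 4), with roots -4, -2.
The eigenvalues -4, -2 are distinct and real, so A is diagonalisable and x(t) = e^{At} x(0) = V diag(e^{λ_i t}) V^{-1} x(0), where the columns of V are the eigenvectors.
λ = -4: A - (-4)I = [[4, -4], [2, -2]]. Row 1 gives 4·v1 + (-4)·v2 = 0, so take v_1 = [-1, -1]^T.
λ = -2: A - (-2)I = [[2, -4], [2, -4]]. Row 1 gives 2·v1 + (-4)·v2 = 0, so take v_2 = [2, 1]^T.
V = [v_1 v_2] = [[-1, 2], [-1, 1]] has det V = 1, so V^{-1} = adj(V)/det V = [[1, -2], [1, -1]].
Modal coordinates z(0) = V^{-1} x(0): 1·2 + (-2)·1 = 0; 1·2 + (-1)·1 = 1; so z(0) = [0, 1]^T.
x_1(t) = Σ_i (v_i)_1 · z_i(0) · e^{λ_i t} (row 1 of V times the modal terms).
x_1(2.0) = (-1)·0·e^{-4·2.0} + 2·1·e^{-2·2.0} = 0·0.000335 + 2·0.018316 = 0.0366.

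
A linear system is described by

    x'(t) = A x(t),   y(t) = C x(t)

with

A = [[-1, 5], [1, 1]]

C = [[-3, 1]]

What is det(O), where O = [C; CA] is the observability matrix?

CA = [[4, -14]]
Observability matrix O = [C; CA] = [[-3, 1], [4, -14]]
det(O) = (-3)·(-14) - 1·4 = 42 - 4 = 38
Since det(O) ≠ 0, rank(O) = 2 and the system is completely observable.

38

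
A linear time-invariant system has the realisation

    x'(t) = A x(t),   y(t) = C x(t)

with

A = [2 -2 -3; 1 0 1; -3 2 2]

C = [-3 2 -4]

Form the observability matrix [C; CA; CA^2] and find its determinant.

420

CA = [[8, -2, 3]]
CA^2 = [[5, -10, -20]]
Observability matrix O = [C; CA; CA^2] = [[-3, 2, -4], [8, -2, 3], [5, -10, -20]]
Expanding along the first row, det(O) = (-3)·((-2)·(-20) - 3·(-10)) - 2·(8·(-20) - 3·5) + (-4)·(8·(-10) - (-2)·5) = (-3)·70 - 2·(-175) + (-4)·(-70) = 420
Since det(O) ≠ 0, rank(O) = 3 and the system is completely observable.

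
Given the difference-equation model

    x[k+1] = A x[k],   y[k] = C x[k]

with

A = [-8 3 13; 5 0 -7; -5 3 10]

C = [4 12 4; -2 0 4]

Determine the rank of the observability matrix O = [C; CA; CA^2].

CA = [[8, 24, 8], [-4, 6, 14]]
CA^2 = [[16, 48, 16], [-8, 30, 46]]
Observability matrix O = [C; CA; CA^2] = [[4, 12, 4], [-2, 0, 4], [8, 24, 8], [-4, 6, 14], [16, 48, 16], [-8, 30, 46]]
The columns c1, c2, c3 of O are linearly dependent: 2·c1 - c2 + c3 = 0 (check each entry), so rank(O) ≤ 2.
The 2×2 minor from rows 1, 2, columns 1, 2 is 4·0 - 12·(-2) = 0 - (-24) = 24 ≠ 0, so rank(O) = 2.
rank(O) = 2 < n = 3, so the pair (A, C) is not completely observable.

2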